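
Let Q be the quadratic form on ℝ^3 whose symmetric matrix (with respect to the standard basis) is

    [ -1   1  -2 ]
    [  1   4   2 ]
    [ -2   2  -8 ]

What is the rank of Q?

3

An LDLᵀ factorisation of A has diagonal entries -1, 5, -4.
So there are 1 positive, 2 negative pivots.
The rank is the number of nonzero pivots: 3.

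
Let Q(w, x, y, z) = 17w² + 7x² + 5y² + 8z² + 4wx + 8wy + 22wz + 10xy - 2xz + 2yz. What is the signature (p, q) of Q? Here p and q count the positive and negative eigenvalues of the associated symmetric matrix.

(4, 0)

The associated matrix is A = [[17, 2, 4, 11], [2, 7, 5, -1], [4, 5, 5, 1], [11, -1, 1, 8]].
Symmetric row and column elimination reduces A to a congruent diagonal form with pivots 17, 115/17, 118/115, 6/59.
That gives 4 positive pivots.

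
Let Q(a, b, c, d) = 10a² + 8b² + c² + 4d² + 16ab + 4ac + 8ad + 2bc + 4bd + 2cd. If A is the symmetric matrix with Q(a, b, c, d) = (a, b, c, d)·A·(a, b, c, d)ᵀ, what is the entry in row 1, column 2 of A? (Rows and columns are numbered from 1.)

8

The coefficient of a·b in Q is 16. For a symmetric A this equals A[1,2] + A[2,1] = 2·A[1,2].
So A[1,2] = 16/2 = 8.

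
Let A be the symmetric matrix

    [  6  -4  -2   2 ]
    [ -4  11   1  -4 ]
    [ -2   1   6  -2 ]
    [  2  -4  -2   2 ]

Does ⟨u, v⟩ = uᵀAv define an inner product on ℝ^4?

Symmetric row and column elimination reduces A to a congruent diagonal form with pivots 6, 25/3, 133/25, 12/133.
So there are 4 positive pivots.
Hence Q is positive definite.
⟨·,·⟩ is an inner product exactly when A is positive definite.

yes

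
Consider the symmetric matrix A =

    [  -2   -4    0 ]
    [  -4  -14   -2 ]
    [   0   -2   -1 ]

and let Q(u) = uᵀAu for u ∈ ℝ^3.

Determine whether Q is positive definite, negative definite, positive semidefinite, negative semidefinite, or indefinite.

Symmetric row and column elimination reduces A to a congruent diagonal form with pivots -2, -6, -1/3.
Counting signs: 3 negative.
Hence Q is negative definite.

negative definite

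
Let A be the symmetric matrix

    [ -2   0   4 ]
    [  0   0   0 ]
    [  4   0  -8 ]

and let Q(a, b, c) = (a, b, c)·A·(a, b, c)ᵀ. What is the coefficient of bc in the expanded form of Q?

The coefficient of bc is A[2,3] + A[3,2] = 2·0 = 0.

0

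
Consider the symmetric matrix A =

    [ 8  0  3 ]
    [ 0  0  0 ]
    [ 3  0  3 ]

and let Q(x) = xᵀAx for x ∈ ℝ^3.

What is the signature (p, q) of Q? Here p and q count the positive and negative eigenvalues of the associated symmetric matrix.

(2, 0)

Congruent diagonalization of A (simultaneous row and column reduction) yields pivots 8, 0, 15/8.
That gives 2 positive, 1 zero pivots.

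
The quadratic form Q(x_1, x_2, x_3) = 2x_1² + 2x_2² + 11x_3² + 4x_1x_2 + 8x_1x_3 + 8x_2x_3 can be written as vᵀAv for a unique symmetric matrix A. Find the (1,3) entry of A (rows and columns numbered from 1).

The coefficient of x_1·x_3 in Q is 8. For a symmetric A this equals A[1,3] + A[3,1] = 2·A[1,3].
So A[1,3] = 8/2 = 4.

4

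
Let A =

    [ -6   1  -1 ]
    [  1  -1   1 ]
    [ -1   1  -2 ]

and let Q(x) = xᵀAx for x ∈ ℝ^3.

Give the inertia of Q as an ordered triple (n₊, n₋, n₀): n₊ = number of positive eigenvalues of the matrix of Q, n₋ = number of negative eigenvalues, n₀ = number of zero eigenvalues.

(0, 3, 0)

Symmetric row and column elimination reduces A to a congruent diagonal form with pivots -6, -5/6, -1.
Counting signs: 3 negative.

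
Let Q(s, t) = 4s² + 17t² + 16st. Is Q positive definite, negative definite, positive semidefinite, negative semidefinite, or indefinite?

positive definite

The symmetric matrix of Q is A = [[4, 8], [8, 17]].
Leading principal minors: Δ_1 = 4, Δ_2 = 4.
All leading principal minors are positive, so by Sylvester's criterion Q is positive definite.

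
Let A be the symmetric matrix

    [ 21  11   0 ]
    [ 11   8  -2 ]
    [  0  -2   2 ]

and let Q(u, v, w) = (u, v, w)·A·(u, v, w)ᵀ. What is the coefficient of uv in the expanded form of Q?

The coefficient of uv is A[1,2] + A[2,1] = 2·11 = 22.

22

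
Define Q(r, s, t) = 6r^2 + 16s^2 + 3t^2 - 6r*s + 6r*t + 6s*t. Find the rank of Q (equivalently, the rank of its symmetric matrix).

3

The associated matrix is A = [[6, -3, 3], [-3, 16, 3], [3, 3, 3]].
Congruent diagonalization of A (simultaneous row and column reduction) yields pivots 6, 29/2, 3/29.
So there are 3 positive pivots.
The rank is the number of nonzero pivots: 3.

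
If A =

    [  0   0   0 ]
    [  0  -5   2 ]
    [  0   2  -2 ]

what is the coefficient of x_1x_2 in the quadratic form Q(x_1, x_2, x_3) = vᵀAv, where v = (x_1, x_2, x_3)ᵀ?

0

The coefficient of x_1x_2 is A[1,2] + A[2,1] = 2·0 = 0.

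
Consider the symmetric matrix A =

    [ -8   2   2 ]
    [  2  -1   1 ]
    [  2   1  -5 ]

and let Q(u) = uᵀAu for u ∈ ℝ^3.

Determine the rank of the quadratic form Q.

Row-reducing A symmetrically gives the diagonal entries -8, -1/2, 0.
Counting signs: 2 negative, 1 zero.
The rank is the number of nonzero pivots: 2.

2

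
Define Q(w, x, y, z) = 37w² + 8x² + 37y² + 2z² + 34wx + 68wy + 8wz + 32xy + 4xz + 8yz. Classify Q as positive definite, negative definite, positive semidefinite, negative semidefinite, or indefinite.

The symmetric matrix of Q is A = [[37, 17, 34, 4], [17, 8, 16, 2], [34, 16, 37, 4], [4, 2, 4, 2]].
Leading principal minors: Δ_1 = 37, Δ_2 = 7, Δ_3 = 35, Δ_4 = 50.
All leading principal minors are positive, so by Sylvester's criterion Q is positive definite.

positive definite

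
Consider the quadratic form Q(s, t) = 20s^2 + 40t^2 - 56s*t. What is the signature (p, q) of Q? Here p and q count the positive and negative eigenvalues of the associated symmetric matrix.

(2, 0)

The symmetric matrix is A = [[20, -28], [-28, 40]].
Row-reducing A symmetrically gives the diagonal entries 20, 4/5.
Counting signs: 2 positive.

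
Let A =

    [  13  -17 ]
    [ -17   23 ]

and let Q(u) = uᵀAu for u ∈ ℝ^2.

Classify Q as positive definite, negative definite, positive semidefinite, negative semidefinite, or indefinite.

positive definite

Leading principal minors: Δ_1 = 13, Δ_2 = 10.
All leading principal minors are positive, so by Sylvester's criterion Q is positive definite.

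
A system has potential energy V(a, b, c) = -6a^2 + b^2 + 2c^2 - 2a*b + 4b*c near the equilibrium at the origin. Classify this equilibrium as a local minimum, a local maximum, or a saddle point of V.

The Hessian at the origin is H = [[-12, -2, 0], [-2, 2, 4], [0, 4, 4]].
Applying the same elementary operations to the rows and columns of H produces a congruent diagonal matrix with entries -12, 7/3, -20/7.
So there are 1 positive, 2 negative pivots.
H is indefinite, so the origin is a saddle point.

saddle point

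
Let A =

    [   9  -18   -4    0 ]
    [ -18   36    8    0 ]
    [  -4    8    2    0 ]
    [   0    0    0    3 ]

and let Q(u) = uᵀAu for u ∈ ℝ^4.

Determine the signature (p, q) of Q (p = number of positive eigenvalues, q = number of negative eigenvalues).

Congruent diagonalization of A (simultaneous row and column reduction) yields pivots 9, 0, 2/9, 3.
That gives 3 positive, 1 zero pivots.

(3, 0)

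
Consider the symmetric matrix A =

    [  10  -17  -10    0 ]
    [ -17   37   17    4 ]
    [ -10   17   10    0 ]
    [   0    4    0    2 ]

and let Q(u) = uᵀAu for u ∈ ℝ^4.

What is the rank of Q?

Row-reducing A symmetrically gives the diagonal entries 10, 81/10, 0, 2/81.
So there are 3 positive, 1 zero pivots.
The rank is the number of nonzero pivots: 3.

3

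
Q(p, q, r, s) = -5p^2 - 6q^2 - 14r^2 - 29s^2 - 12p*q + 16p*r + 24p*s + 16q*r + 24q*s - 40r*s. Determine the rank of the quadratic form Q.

Write A = [[-5, -6, 8, 12], [-6, -6, 8, 12], [8, 8, -14, -20], [12, 12, -20, -29]].
An LDLᵀ factorisation of A has diagonal entries -5, 6/5, -10/3, -1/5.
So there are 1 positive, 3 negative pivots.
The rank is the number of nonzero pivots: 4.

4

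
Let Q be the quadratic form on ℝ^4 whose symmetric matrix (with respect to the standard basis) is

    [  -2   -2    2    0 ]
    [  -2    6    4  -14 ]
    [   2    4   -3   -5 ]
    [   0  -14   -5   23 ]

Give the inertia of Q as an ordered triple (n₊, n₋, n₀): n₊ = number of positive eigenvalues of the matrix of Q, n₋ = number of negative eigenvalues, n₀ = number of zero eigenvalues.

Symmetric row and column elimination reduces A to a congruent diagonal form with pivots -2, 8, -3/2, 0.
Counting signs: 1 positive, 2 negative, 1 zero.

(1, 2, 1)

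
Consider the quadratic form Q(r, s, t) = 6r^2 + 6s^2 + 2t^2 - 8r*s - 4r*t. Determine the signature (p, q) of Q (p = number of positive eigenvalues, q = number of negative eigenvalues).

(3, 0)

The associated matrix is A = [[6, -4, -2], [-4, 6, 0], [-2, 0, 2]].
Congruent diagonalization of A (simultaneous row and column reduction) yields pivots 6, 10/3, 4/5.
That gives 3 positive pivots.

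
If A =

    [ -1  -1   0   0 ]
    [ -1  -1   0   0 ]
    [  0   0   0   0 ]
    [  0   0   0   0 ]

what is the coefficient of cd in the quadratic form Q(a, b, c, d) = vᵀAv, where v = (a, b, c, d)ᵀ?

The coefficient of cd is A[3,4] + A[4,3] = 2·0 = 0.

0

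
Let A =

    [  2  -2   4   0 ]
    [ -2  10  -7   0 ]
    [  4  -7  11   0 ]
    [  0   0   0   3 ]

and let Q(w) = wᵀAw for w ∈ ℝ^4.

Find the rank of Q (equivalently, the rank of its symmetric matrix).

4

Symmetric row and column elimination reduces A to a congruent diagonal form with pivots 2, 8, 15/8, 3.
That gives 4 positive pivots.
The rank is the number of nonzero pivots: 4.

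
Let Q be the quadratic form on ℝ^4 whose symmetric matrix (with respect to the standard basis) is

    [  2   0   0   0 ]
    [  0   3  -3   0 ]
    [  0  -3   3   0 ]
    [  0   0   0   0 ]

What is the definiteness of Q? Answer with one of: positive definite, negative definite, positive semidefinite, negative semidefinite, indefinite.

positive semidefinite

Congruent diagonalization of A (simultaneous row and column reduction) yields pivots 2, 3, 0, 0.
That gives 2 positive, 2 zero pivots.
Hence Q is positive semidefinite.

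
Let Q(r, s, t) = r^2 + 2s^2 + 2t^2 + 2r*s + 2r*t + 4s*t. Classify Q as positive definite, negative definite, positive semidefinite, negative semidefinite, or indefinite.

Write A = [[1, 1, 1], [1, 2, 2], [1, 2, 2]].
Congruent diagonalization of A (simultaneous row and column reduction) yields pivots 1, 1, 0.
So there are 2 positive, 1 zero pivots.
Hence Q is positive semidefinite.

positive semidefinite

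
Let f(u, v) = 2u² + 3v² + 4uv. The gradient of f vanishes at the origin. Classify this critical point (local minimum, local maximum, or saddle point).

The Hessian at the origin is H = [[4, 4], [4, 6]].
det H = 4·6 − (4)² = 8 > 0 and H[1,1] = 4 > 0, so H is positive definite.
Therefore the origin is a local minimum.

local minimum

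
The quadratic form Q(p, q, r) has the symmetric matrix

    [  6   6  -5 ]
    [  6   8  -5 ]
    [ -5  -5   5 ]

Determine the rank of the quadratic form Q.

Row-reducing A symmetrically gives the diagonal entries 6, 2, 5/6.
Counting signs: 3 positive.
The rank is the number of nonzero pivots: 3.

3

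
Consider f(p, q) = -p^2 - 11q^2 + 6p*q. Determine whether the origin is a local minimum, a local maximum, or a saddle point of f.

The Hessian at the origin is H = [[-2, 6], [6, -22]].
det H = -2·-22 − (6)² = 8 > 0 and H[1,1] = -2 < 0, so H is negative definite.
Therefore the origin is a local maximum.

local maximum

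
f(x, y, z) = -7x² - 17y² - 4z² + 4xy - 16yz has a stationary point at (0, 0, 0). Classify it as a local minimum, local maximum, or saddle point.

local maximum

The Hessian at the origin is H = [[-14, 4, 0], [4, -34, -16], [0, -16, -8]].
An LDLᵀ factorisation of H has diagonal entries -14, -230/7, -24/115.
That gives 3 negative pivots.
H is negative definite, so the origin is a strict local maximum.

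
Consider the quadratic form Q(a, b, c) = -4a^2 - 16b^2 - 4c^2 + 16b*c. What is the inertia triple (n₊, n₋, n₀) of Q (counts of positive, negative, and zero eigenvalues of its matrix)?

(0, 2, 1)

Write A = [[-4, 0, 0], [0, -16, 8], [0, 8, -4]].
Applying the same elementary operations to the rows and columns of A produces a congruent diagonal matrix with entries -4, -16, 0.
Counting signs: 2 negative, 1 zero.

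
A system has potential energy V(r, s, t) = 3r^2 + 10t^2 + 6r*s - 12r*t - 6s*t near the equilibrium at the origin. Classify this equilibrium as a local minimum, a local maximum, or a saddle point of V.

saddle point

The Hessian at the origin is H = [[6, 6, -12], [6, 0, -6], [-12, -6, 20]].
Applying the same elementary operations to the rows and columns of H produces a congruent diagonal matrix with entries 6, -6, 2.
So there are 2 positive, 1 negative pivots.
H is indefinite, so the origin is a saddle point.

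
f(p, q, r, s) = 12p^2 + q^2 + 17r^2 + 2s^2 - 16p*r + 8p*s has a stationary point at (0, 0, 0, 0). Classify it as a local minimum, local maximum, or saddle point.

The Hessian at the origin is H = [[24, 0, -16, 8], [0, 2, 0, 0], [-16, 0, 34, 0], [8, 0, 0, 4]].
An LDLᵀ factorisation of H has diagonal entries 24, 2, 70/3, 4/35.
Counting signs: 4 positive.
H is positive definite, so the origin is a strict local minimum.

local minimum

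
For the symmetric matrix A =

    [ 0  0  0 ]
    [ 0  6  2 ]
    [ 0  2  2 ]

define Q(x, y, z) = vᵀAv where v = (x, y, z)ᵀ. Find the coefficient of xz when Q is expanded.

The coefficient of xz is A[1,3] + A[3,1] = 2·0 = 0.

0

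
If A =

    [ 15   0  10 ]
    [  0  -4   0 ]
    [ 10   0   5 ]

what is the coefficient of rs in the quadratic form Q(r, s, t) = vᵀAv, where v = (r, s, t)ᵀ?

The coefficient of rs is A[1,2] + A[2,1] = 2·0 = 0.

0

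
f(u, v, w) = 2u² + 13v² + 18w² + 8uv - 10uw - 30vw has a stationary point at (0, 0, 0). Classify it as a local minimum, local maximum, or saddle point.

local minimum

The Hessian at the origin is H = [[4, 8, -10], [8, 26, -30], [-10, -30, 36]].
Applying the same elementary operations to the rows and columns of H produces a congruent diagonal matrix with entries 4, 10, 1.
So there are 3 positive pivots.
H is positive definite, so the origin is a strict local minimum.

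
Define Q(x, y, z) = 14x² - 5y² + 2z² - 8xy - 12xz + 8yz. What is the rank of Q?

The associated matrix is A = [[14, -4, -6], [-4, -5, 4], [-6, 4, 2]].
Row-reducing A symmetrically gives the diagonal entries 14, -43/7, 12/43.
So there are 2 positive, 1 negative pivots.
The rank is the number of nonzero pivots: 3.

3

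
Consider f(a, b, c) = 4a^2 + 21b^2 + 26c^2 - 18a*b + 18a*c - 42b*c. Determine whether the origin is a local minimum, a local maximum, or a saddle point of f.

The Hessian at the origin is H = [[8, -18, 18], [-18, 42, -42], [18, -42, 52]].
An LDLᵀ factorisation of H has diagonal entries 8, 3/2, 10.
So there are 3 positive pivots.
H is positive definite, so the origin is a strict local minimum.

local minimum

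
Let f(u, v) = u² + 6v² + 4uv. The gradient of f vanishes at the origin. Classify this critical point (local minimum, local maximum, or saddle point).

The Hessian at the origin is H = [[2, 4], [4, 12]].
det H = 2·12 − (4)² = 8 > 0 and H[1,1] = 2 > 0, so H is positive definite.
Therefore the origin is a local minimum.

local minimum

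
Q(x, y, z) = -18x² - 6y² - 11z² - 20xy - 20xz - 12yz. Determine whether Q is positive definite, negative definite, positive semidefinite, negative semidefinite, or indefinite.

The associated matrix is A = [[-18, -10, -10], [-10, -6, -6], [-10, -6, -11]].
Symmetric row and column elimination reduces A to a congruent diagonal form with pivots -18, -4/9, -5.
That gives 3 negative pivots.
Hence Q is negative definite.

negative definite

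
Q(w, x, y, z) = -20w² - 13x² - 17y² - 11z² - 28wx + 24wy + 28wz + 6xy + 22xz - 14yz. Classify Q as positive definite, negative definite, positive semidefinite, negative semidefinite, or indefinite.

negative definite

The symmetric matrix of Q is A = [[-20, -14, 12, 14], [-14, -13, 3, 11], [12, 3, -17, -7], [14, 11, -7, -11]].
Leading principal minors: Δ_1 = -20, Δ_2 = 64, Δ_3 = -44, Δ_4 = 8.
The signs alternate starting with Δ_1 < 0, so by Sylvester's criterion Q is negative definite.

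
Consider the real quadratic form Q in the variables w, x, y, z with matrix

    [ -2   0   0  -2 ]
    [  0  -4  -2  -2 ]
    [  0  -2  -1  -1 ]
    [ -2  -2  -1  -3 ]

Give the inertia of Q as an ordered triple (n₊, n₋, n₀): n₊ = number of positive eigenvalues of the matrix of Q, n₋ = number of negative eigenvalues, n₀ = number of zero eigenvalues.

Applying the same elementary operations to the rows and columns of A produces a congruent diagonal matrix with entries -2, -4, 0, 0.
So there are 2 negative, 2 zero pivots.

(0, 2, 2)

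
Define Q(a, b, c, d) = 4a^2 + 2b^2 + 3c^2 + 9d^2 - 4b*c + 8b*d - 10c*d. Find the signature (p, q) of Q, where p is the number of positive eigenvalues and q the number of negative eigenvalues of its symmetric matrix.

Write A = [[4, 0, 0, 0], [0, 2, -2, 4], [0, -2, 3, -5], [0, 4, -5, 9]].
Row-reducing A symmetrically gives the diagonal entries 4, 2, 1, 0.
So there are 3 positive, 1 zero pivots.

(3, 0)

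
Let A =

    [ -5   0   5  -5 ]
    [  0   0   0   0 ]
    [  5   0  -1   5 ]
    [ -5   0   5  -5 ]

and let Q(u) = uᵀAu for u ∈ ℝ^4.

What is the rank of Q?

Congruent diagonalization of A (simultaneous row and column reduction) yields pivots -5, 0, 4, 0.
Counting signs: 1 positive, 1 negative, 2 zero.
The rank is the number of nonzero pivots: 2.

2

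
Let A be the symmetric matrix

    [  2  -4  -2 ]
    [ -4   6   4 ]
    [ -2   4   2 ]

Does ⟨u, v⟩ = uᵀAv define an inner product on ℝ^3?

Applying the same elementary operations to the rows and columns of A produces a congruent diagonal matrix with entries 2, -2, 0.
So there are 1 positive, 1 negative, 1 zero pivots.
Hence Q is indefinite.
⟨·,·⟩ is an inner product exactly when A is positive definite.

no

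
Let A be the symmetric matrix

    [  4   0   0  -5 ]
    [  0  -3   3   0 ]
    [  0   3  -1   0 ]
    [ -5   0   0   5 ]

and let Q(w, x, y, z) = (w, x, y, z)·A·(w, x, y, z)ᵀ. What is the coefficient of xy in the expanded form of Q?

The coefficient of xy is A[2,3] + A[3,2] = 2·3 = 6.

6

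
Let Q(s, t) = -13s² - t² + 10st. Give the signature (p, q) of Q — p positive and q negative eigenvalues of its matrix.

Write A = [[-13, 5], [5, -1]].
Symmetric row and column elimination reduces A to a congruent diagonal form with pivots -13, 12/13.
That gives 1 positive, 1 negative pivots.

(1, 1)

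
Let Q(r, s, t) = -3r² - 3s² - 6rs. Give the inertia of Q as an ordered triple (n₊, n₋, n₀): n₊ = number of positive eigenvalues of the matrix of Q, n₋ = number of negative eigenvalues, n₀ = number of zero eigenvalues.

Write A = [[-3, -3, 0], [-3, -3, 0], [0, 0, 0]].
Applying the same elementary operations to the rows and columns of A produces a congruent diagonal matrix with entries -3, 0, 0.
So there are 1 negative, 2 zero pivots.

(0, 1, 2)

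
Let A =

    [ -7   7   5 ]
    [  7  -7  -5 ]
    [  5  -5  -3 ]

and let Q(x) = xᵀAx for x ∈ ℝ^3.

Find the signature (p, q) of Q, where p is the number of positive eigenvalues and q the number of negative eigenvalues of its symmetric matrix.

Symmetric row and column elimination reduces A to a congruent diagonal form with pivots -7, 0, 4/7.
So there are 1 positive, 1 negative, 1 zero pivots.

(1, 1)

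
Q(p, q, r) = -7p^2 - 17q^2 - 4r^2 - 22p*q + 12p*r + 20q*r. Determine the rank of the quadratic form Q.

The associated matrix is A = [[-7, -11, 6], [-11, -17, 10], [6, 10, -4]].
Congruent diagonalization of A (simultaneous row and column reduction) yields pivots -7, 2/7, 0.
Counting signs: 1 positive, 1 negative, 1 zero.
The rank is the number of nonzero pivots: 2.

2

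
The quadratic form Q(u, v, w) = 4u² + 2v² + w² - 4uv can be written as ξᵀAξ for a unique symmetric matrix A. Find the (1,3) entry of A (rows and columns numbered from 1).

0

The coefficient of u·w in Q is 0. For a symmetric A this equals A[1,3] + A[3,1] = 2·A[1,3].
So A[1,3] = 0/2 = 0.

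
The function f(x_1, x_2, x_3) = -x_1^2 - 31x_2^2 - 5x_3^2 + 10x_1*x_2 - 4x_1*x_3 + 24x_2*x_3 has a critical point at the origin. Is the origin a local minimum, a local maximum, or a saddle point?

local maximum

The Hessian at the origin is H = [[-2, 10, -4], [10, -62, 24], [-4, 24, -10]].
An LDLᵀ factorisation of H has diagonal entries -2, -12, -2/3.
So there are 3 negative pivots.
H is negative definite, so the origin is a strict local maximum.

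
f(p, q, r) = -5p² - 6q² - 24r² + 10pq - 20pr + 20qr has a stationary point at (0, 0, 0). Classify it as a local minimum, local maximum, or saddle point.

local maximum

The Hessian at the origin is H = [[-10, 10, -20], [10, -12, 20], [-20, 20, -48]].
Applying the same elementary operations to the rows and columns of H produces a congruent diagonal matrix with entries -10, -2, -8.
That gives 3 negative pivots.
H is negative definite, so the origin is a strict local maximum.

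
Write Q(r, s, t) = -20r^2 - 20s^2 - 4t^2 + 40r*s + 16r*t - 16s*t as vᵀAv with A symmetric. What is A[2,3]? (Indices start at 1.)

-8

The coefficient of s·t in Q is -16. For a symmetric A this equals A[2,3] + A[3,2] = 2·A[2,3].
So A[2,3] = -16/2 = -8.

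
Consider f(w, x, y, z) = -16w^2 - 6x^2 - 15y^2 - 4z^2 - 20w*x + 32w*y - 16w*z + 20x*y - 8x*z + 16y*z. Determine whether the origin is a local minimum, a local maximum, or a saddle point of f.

The Hessian at the origin is H = [[-32, -20, 32, -16], [-20, -12, 20, -8], [32, 20, -30, 16], [-16, -8, 16, -8]].
Congruent diagonalization of H (simultaneous row and column reduction) yields pivots -32, 1/2, 2, -8.
So there are 2 positive, 2 negative pivots.
H is indefinite, so the origin is a saddle point.

saddle point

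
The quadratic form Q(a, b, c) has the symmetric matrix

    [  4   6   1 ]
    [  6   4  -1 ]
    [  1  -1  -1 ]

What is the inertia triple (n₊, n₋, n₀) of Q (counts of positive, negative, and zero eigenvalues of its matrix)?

Symmetric row and column elimination reduces A to a congruent diagonal form with pivots 4, -5, 0.
That gives 1 positive, 1 negative, 1 zero pivots.

(1, 1, 1)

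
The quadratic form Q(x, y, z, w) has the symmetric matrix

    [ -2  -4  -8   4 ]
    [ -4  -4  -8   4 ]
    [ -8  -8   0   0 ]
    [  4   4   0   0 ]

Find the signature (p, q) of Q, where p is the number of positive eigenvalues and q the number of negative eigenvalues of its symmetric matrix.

Congruent diagonalization of A (simultaneous row and column reduction) yields pivots -2, 4, 16, 0.
Counting signs: 2 positive, 1 negative, 1 zero.

(2, 1)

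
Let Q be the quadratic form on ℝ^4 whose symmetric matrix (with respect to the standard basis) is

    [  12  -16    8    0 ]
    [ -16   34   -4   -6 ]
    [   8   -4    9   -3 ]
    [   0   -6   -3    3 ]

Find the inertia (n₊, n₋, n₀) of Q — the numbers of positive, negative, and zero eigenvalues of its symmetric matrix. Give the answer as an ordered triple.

Congruent diagonalization of A (simultaneous row and column reduction) yields pivots 12, 38/3, 3/19, 0.
Counting signs: 3 positive, 1 zero.

(3, 0, 1)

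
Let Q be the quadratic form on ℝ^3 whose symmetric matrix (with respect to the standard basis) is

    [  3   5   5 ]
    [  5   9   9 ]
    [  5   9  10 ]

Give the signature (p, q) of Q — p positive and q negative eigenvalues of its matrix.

(3, 0)

Congruent diagonalization of A (simultaneous row and column reduction) yields pivots 3, 2/3, 1.
That gives 3 positive pivots.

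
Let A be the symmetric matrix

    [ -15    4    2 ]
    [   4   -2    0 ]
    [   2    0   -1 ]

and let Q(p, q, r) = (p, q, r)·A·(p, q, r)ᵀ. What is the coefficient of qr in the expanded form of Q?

0

The coefficient of qr is A[2,3] + A[3,2] = 2·0 = 0.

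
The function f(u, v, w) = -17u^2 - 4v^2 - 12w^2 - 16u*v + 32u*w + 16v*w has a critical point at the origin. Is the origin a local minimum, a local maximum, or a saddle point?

The Hessian at the origin is H = [[-34, -16, 32], [-16, -8, 16], [32, 16, -24]].
Symmetric row and column elimination reduces H to a congruent diagonal form with pivots -34, -8/17, 8.
So there are 1 positive, 2 negative pivots.
H is indefinite, so the origin is a saddle point.

saddle point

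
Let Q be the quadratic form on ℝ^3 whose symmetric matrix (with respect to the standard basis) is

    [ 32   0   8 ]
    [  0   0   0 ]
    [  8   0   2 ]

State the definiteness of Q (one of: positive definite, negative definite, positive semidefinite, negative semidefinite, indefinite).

positive semidefinite

Symmetric row and column elimination reduces A to a congruent diagonal form with pivots 32, 0, 0.
Counting signs: 1 positive, 2 zero.
Hence Q is positive semidefinite.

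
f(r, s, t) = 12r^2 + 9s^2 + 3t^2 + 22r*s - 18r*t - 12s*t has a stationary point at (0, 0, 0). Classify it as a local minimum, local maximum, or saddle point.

The Hessian at the origin is H = [[24, 22, -18], [22, 18, -12], [-18, -12, 6]].
Symmetric row and column elimination reduces H to a congruent diagonal form with pivots 24, -13/6, 24/13.
That gives 2 positive, 1 negative pivots.
H is indefinite, so the origin is a saddle point.

saddle point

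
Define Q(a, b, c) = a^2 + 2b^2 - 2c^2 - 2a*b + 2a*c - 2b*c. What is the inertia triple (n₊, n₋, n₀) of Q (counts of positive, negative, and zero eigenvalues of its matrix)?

(2, 1, 0)

The associated matrix is A = [[1, -1, 1], [-1, 2, -1], [1, -1, -2]].
Congruent diagonalization of A (simultaneous row and column reduction) yields pivots 1, 1, -3.
Counting signs: 2 positive, 1 negative.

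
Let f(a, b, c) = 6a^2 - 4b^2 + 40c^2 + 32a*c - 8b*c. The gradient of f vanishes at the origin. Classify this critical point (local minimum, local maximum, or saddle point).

The Hessian at the origin is H = [[12, 0, 32], [0, -8, -8], [32, -8, 80]].
An LDLᵀ factorisation of H has diagonal entries 12, -8, 8/3.
So there are 2 positive, 1 negative pivots.
H is indefinite, so the origin is a saddle point.

saddle point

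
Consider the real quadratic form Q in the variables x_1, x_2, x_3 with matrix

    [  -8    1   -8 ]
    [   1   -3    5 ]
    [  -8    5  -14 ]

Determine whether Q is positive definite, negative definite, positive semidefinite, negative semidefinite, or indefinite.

negative definite

Applying the same elementary operations to the rows and columns of A produces a congruent diagonal matrix with entries -8, -23/8, -10/23.
That gives 3 negative pivots.
Hence Q is negative definite.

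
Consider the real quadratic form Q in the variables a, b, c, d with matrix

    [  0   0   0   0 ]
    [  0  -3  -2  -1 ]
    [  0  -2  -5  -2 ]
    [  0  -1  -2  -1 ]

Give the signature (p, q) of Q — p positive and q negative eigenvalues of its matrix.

(0, 3)

Symmetric row and column elimination reduces A to a congruent diagonal form with pivots 0, -3, -11/3, -2/11.
That gives 3 negative, 1 zero pivots.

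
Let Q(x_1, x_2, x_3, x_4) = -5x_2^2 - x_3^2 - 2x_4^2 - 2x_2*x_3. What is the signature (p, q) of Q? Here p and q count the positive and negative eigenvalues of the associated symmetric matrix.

The associated matrix is A = [[0, 0, 0, 0], [0, -5, -1, 0], [0, -1, -1, 0], [0, 0, 0, -2]].
Applying the same elementary operations to the rows and columns of A produces a congruent diagonal matrix with entries 0, -5, -4/5, -2.
That gives 3 negative, 1 zero pivots.

(0, 3)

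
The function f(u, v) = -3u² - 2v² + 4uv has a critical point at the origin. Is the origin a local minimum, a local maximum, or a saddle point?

The Hessian at the origin is H = [[-6, 4], [4, -4]].
det H = -6·-4 − (4)² = 8 > 0 and H[1,1] = -6 < 0, so H is negative definite.
Therefore the origin is a local maximum.

local maximum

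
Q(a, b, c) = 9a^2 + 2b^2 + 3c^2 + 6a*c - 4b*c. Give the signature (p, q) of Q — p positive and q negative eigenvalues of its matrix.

(2, 0)

The symmetric matrix is A = [[9, 0, 3], [0, 2, -2], [3, -2, 3]].
Symmetric row and column elimination reduces A to a congruent diagonal form with pivots 9, 2, 0.
Counting signs: 2 positive, 1 zero.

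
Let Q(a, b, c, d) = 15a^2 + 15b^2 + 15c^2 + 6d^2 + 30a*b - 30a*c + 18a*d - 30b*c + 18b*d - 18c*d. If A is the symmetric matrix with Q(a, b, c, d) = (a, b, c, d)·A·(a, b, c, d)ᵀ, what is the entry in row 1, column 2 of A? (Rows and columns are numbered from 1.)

The coefficient of a·b in Q is 30. For a symmetric A this equals A[1,2] + A[2,1] = 2·A[1,2].
So A[1,2] = 30/2 = 15.

15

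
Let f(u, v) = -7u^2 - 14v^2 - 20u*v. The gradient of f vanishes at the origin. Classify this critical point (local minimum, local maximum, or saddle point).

saddle point

The Hessian at the origin is H = [[-14, -20], [-20, -28]].
det H = -14·-28 − (-20)² = -8 < 0, so H is indefinite.
Therefore the origin is a saddle point.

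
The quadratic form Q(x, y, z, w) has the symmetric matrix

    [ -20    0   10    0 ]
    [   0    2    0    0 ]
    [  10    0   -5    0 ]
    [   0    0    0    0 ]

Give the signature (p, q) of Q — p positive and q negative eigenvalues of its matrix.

Row-reducing A symmetrically gives the diagonal entries -20, 2, 0, 0.
That gives 1 positive, 1 negative, 2 zero pivots.

(1, 1)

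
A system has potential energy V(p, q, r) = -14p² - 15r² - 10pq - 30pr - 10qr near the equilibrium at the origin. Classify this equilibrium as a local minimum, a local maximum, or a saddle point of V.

The Hessian at the origin is H = [[-28, -10, -30], [-10, 0, -10], [-30, -10, -30]].
An LDLᵀ factorisation of H has diagonal entries -28, 25/7, 2.
That gives 2 positive, 1 negative pivots.
H is indefinite, so the origin is a saddle point.

saddle point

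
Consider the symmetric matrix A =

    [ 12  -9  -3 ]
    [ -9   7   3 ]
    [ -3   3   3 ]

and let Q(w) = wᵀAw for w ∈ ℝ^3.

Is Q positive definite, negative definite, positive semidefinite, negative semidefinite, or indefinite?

Applying the same elementary operations to the rows and columns of A produces a congruent diagonal matrix with entries 12, 1/4, 0.
So there are 2 positive, 1 zero pivots.
Hence Q is positive semidefinite.

positive semidefinite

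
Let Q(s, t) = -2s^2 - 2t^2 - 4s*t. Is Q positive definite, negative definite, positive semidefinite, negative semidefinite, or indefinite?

negative semidefinite

Write A = [[-2, -2], [-2, -2]].
Row-reducing A symmetrically gives the diagonal entries -2, 0.
That gives 1 negative, 1 zero pivots.
Hence Q is negative semidefinite.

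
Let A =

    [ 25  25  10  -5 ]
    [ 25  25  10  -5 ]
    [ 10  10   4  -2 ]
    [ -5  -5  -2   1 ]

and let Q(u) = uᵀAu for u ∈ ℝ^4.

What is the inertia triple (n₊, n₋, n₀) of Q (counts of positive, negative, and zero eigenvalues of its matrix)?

Symmetric row and column elimination reduces A to a congruent diagonal form with pivots 25, 0, 0, 0.
Counting signs: 1 positive, 3 zero.

(1, 0, 3)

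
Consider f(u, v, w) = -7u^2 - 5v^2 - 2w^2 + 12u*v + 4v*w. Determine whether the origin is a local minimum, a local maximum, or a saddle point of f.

saddle point

The Hessian at the origin is H = [[-14, 12, 0], [12, -10, 4], [0, 4, -4]].
Row-reducing H symmetrically gives the diagonal entries -14, 2/7, -60.
Counting signs: 1 positive, 2 negative.
H is indefinite, so the origin is a saddle point.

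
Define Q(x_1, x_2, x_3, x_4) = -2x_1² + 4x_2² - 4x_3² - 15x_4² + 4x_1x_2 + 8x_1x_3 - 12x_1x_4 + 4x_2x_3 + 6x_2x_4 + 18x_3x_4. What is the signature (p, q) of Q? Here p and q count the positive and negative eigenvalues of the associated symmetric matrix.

The associated matrix is A = [[-2, 2, 4, -6], [2, 4, 2, 3], [4, 2, -4, 9], [-6, 3, 9, -15]].
Congruent diagonalization of A (simultaneous row and column reduction) yields pivots -2, 6, -2, 3/2.
So there are 2 positive, 2 negative pivots.

(2, 2)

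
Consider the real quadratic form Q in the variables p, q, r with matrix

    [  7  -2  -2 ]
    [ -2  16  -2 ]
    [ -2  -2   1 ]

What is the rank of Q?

2

Row-reducing A symmetrically gives the diagonal entries 7, 108/7, 0.
Counting signs: 2 positive, 1 zero.
The rank is the number of nonzero pivots: 2.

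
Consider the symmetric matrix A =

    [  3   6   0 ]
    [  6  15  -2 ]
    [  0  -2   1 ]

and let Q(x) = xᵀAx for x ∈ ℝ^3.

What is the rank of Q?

3

Symmetric row and column elimination reduces A to a congruent diagonal form with pivots 3, 3, -1/3.
Counting signs: 2 positive, 1 negative.
The rank is the number of nonzero pivots: 3.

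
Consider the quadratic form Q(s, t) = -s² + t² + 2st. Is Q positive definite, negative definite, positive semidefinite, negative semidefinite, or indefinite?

indefinite

The symmetric matrix of Q is [[-1, 1], [1, 1]].
For the 2×2 matrix [[-1, 1], [1, 1]]: det = -1·1 − (1)² = -2, trace = 0.
det < 0 so the eigenvalues have opposite signs; the form is indefinite.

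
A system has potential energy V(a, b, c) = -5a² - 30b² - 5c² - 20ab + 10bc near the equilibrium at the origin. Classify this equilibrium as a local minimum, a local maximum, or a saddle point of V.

local maximum

The Hessian at the origin is H = [[-10, -20, 0], [-20, -60, 10], [0, 10, -10]].
Applying the same elementary operations to the rows and columns of H produces a congruent diagonal matrix with entries -10, -20, -5.
So there are 3 negative pivots.
H is negative definite, so the origin is a strict local maximum.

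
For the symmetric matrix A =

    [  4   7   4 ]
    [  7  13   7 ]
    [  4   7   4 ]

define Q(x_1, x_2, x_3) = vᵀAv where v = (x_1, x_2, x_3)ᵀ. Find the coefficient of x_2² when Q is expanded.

13

The coefficient of x_2² is the diagonal entry A[2,2] = 13.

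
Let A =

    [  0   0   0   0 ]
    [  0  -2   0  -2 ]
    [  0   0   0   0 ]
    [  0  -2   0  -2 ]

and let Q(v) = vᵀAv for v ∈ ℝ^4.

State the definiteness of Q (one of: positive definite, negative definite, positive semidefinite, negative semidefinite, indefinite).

Congruent diagonalization of A (simultaneous row and column reduction) yields pivots 0, -2, 0, 0.
That gives 1 negative, 3 zero pivots.
Hence Q is negative semidefinite.

negative semidefinite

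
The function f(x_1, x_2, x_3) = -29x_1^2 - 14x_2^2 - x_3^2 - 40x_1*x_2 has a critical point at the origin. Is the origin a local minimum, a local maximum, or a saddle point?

local maximum

The Hessian at the origin is H = [[-58, -40, 0], [-40, -28, 0], [0, 0, -2]].
Applying the same elementary operations to the rows and columns of H produces a congruent diagonal matrix with entries -58, -12/29, -2.
That gives 3 negative pivots.
H is negative definite, so the origin is a strict local maximum.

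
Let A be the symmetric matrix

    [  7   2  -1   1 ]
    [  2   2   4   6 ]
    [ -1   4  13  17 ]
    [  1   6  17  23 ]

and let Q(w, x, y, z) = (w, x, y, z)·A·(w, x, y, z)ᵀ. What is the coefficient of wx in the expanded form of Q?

4

The coefficient of wx is A[1,2] + A[2,1] = 2·2 = 4.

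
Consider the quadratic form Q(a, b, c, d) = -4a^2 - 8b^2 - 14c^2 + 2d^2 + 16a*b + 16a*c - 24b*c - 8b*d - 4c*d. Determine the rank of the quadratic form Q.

2

The symmetric matrix is A = [[-4, 8, 8, 0], [8, -8, -12, -4], [8, -12, -14, -2], [0, -4, -2, 2]].
Congruent diagonalization of A (simultaneous row and column reduction) yields pivots -4, 8, 0, 0.
Counting signs: 1 positive, 1 negative, 2 zero.
The rank is the number of nonzero pivots: 2.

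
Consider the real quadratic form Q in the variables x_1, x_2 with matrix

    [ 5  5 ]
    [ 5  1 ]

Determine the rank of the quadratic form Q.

Row-reducing A symmetrically gives the diagonal entries 5, -4.
So there are 1 positive, 1 negative pivots.
The rank is the number of nonzero pivots: 2.

2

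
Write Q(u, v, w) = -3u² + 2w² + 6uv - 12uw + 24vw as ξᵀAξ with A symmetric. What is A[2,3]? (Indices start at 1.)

The coefficient of v·w in Q is 24. For a symmetric A this equals A[2,3] + A[3,2] = 2·A[2,3].
So A[2,3] = 24/2 = 12.

12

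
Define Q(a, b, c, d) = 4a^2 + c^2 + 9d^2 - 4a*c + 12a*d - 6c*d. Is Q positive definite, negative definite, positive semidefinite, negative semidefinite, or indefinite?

The symmetric matrix is A = [[4, 0, -2, 6], [0, 0, 0, 0], [-2, 0, 1, -3], [6, 0, -3, 9]].
Congruent diagonalization of A (simultaneous row and column reduction) yields pivots 4, 0, 0, 0.
So there are 1 positive, 3 zero pivots.
Hence Q is positive semidefinite.

positive semidefinite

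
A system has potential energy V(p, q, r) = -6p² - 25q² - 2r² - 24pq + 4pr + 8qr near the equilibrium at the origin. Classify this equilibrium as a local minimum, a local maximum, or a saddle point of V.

The Hessian at the origin is H = [[-12, -24, 4], [-24, -50, 8], [4, 8, -4]].
Applying the same elementary operations to the rows and columns of H produces a congruent diagonal matrix with entries -12, -2, -8/3.
That gives 3 negative pivots.
H is negative definite, so the origin is a strict local maximum.

local maximum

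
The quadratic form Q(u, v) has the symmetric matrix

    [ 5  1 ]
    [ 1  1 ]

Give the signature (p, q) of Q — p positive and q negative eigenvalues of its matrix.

Applying the same elementary operations to the rows and columns of A produces a congruent diagonal matrix with entries 5, 4/5.
That gives 2 positive pivots.

(2, 0)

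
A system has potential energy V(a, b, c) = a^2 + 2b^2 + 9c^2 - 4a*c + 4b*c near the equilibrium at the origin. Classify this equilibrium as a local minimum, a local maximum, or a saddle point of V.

local minimum

The Hessian at the origin is H = [[2, 0, -4], [0, 4, 4], [-4, 4, 18]].
An LDLᵀ factorisation of H has diagonal entries 2, 4, 6.
That gives 3 positive pivots.
H is positive definite, so the origin is a strict local minimum.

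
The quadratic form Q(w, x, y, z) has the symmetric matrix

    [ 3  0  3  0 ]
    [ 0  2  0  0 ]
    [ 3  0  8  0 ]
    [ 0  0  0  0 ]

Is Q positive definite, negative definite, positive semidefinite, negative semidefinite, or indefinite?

positive semidefinite

Applying the same elementary operations to the rows and columns of A produces a congruent diagonal matrix with entries 3, 2, 5, 0.
That gives 3 positive, 1 zero pivots.
Hence Q is positive semidefinite.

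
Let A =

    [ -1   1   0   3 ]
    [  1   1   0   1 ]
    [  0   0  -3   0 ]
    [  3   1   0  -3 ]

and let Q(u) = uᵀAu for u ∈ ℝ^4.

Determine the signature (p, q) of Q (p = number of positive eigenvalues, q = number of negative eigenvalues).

Applying the same elementary operations to the rows and columns of A produces a congruent diagonal matrix with entries -1, 2, -3, -2.
That gives 1 positive, 3 negative pivots.

(1, 3)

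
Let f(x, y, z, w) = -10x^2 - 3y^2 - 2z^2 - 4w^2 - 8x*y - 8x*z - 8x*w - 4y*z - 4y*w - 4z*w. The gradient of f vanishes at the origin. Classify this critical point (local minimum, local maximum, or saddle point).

local maximum

The Hessian at the origin is H = [[-20, -8, -8, -8], [-8, -6, -4, -4], [-8, -4, -4, -4], [-8, -4, -4, -8]].
Congruent diagonalization of H (simultaneous row and column reduction) yields pivots -20, -14/5, -4/7, -4.
Counting signs: 4 negative.
H is negative definite, so the origin is a strict local maximum.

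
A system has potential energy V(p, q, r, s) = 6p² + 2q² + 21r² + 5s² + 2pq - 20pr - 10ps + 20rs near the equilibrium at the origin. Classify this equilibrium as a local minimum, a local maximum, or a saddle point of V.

The Hessian at the origin is H = [[12, 2, -20, -10], [2, 4, 0, 0], [-20, 0, 42, 20], [-10, 0, 20, 10]].
Symmetric row and column elimination reduces H to a congruent diagonal form with pivots 12, 11/3, 62/11, 10/31.
Counting signs: 4 positive.
H is positive definite, so the origin is a strict local minimum.

local minimum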